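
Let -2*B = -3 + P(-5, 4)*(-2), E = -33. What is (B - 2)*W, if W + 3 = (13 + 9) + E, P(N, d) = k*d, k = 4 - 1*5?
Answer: 63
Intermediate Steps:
k = -1 (k = 4 - 5 = -1)
P(N, d) = -d
W = -14 (W = -3 + ((13 + 9) - 33) = -3 + (22 - 33) = -3 - 11 = -14)
B = -5/2 (B = -(-3 - 1*4*(-2))/2 = -(-3 - 4*(-2))/2 = -(-3 + 8)/2 = -½*5 = -5/2 ≈ -2.5000)
(B - 2)*W = (-5/2 - 2)*(-14) = -9/2*(-14) = 63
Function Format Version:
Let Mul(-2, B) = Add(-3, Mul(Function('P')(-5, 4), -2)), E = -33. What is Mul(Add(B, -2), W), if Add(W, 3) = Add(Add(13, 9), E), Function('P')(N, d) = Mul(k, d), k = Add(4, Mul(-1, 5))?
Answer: 63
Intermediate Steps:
k = -1 (k = Add(4, -5) = -1)
Function('P')(N, d) = Mul(-1, d)
W = -14 (W = Add(-3, Add(Add(13, 9), -33)) = Add(-3, Add(22, -33)) = Add(-3, -11) = -14)
B = Rational(-5, 2) (B = Mul(Rational(-1, 2), Add(-3, Mul(Mul(-1, 4), -2))) = Mul(Rational(-1, 2), Add(-3, Mul(-4, -2))) = Mul(Rational(-1, 2), Add(-3, 8)) = Mul(Rational(-1, 2), 5) = Rational(-5, 2) ≈ -2.5000)
Mul(Add(B, -2), W) = Mul(Add(Rational(-5, 2), -2), -14) = Mul(Rational(-9, 2), -14) = 63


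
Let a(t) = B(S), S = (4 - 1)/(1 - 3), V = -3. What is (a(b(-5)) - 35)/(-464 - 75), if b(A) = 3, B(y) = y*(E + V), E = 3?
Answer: 5/77 ≈ 0.064935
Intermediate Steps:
S = -3/2 (S = 3/(-2) = 3*(-½) = -3/2 ≈ -1.5000)
B(y) = 0 (B(y) = y*(3 - 3) = y*0 = 0)
a(t) = 0
(a(b(-5)) - 35)/(-464 - 75) = (0 - 35)/(-464 - 75) = -35/(-539) = -35*(-1/539) = 5/77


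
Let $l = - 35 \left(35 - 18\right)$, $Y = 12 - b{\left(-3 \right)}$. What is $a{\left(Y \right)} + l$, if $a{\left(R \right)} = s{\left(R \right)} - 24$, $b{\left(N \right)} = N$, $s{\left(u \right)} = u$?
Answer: $-604$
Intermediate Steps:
$Y = 15$ ($Y = 12 - -3 = 12 + 3 = 15$)
$a{\left(R \right)} = -24 + R$ ($a{\left(R \right)} = R - 24 = -24 + R$)
$l = -595$ ($l = \left(-35\right) 17 = -595$)
$a{\left(Y \right)} + l = \left(-24 + 15\right) - 595 = -9 - 595 = -604$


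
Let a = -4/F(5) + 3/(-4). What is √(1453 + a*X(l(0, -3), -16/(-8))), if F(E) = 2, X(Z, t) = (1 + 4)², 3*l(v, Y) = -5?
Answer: 7*√113/2 ≈ 37.206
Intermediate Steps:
l(v, Y) = -5/3 (l(v, Y) = (⅓)*(-5) = -5/3)
X(Z, t) = 25 (X(Z, t) = 5² = 25)
a = -11/4 (a = -4/2 + 3/(-4) = -4*½ + 3*(-¼) = -2 - ¾ = -11/4 ≈ -2.7500)
√(1453 + a*X(l(0, -3), -16/(-8))) = √(1453 - 11/4*25) = √(1453 - 275/4) = √(5537/4) = 7*√113/2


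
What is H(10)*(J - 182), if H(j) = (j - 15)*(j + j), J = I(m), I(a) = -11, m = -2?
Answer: 19300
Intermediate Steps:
J = -11
H(j) = 2*j*(-15 + j) (H(j) = (-15 + j)*(2*j) = 2*j*(-15 + j))
H(10)*(J - 182) = (2*10*(-15 + 10))*(-11 - 182) = (2*10*(-5))*(-193) = -100*(-193) = 19300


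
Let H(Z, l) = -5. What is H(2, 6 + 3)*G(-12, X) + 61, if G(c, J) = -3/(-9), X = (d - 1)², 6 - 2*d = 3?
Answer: 178/3 ≈ 59.333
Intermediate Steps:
d = 3/2 (d = 3 - ½*3 = 3 - 3/2 = 3/2 ≈ 1.5000)
X = ¼ (X = (3/2 - 1)² = (½)² = ¼ ≈ 0.25000)
G(c, J) = ⅓ (G(c, J) = -3*(-⅑) = ⅓)
H(2, 6 + 3)*G(-12, X) + 61 = -5*⅓ + 61 = -5/3 + 61 = 178/3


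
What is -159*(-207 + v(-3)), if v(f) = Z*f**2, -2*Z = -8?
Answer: 27189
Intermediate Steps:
Z = 4 (Z = -1/2*(-8) = 4)
v(f) = 4*f**2
-159*(-207 + v(-3)) = -159*(-207 + 4*(-3)**2) = -159*(-207 + 4*9) = -159*(-207 + 36) = -159*(-171) = 27189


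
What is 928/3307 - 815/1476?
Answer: -1325477/4881132 ≈ -0.27155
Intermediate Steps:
928/3307 - 815/1476 = -1325477/4881132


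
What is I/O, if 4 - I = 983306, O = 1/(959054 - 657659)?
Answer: -296362306290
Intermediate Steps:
O = 1/301395 ≈ 3.3179e-6
I = -983302 (I = 4 - 1*983306 = 4 - 983306 = -983302)
I/O = -983302/1/301395 = -983302*301395 = -296362306290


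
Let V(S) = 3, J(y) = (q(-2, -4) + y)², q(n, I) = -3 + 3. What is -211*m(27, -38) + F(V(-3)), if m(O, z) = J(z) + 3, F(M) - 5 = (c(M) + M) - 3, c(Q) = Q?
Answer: -305309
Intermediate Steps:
q(n, I) = 0
J(y) = y² (J(y) = (0 + y)² = y²)
F(M) = 2 + 2*M (F(M) = 5 + ((M + M) - 3) = 5 + (2*M - 3) = 5 + (-3 + 2*M) = 2 + 2*M)
m(O, z) = 3 + z² (m(O, z) = z² + 3 = 3 + z²)
-211*m(27, -38) + F(V(-3)) = -211*(3 + (-38)²) + (2 + 2*3) = -211*(3 + 1444) + (2 + 6) = -211*1447 + 8 = -305317 + 8 = -305309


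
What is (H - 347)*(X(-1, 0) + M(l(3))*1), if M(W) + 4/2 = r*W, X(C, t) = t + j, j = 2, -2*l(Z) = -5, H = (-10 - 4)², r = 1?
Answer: -755/2 ≈ -377.50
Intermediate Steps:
H = 196 (H = (-14)² = 196)
l(Z) = 5/2 (l(Z) = -½*(-5) = 5/2)
X(C, t) = 2 + t (X(C, t) = t + 2 = 2 + t)
M(W) = -2 + W (M(W) = -2 + 1*W = -2 + W)
(H - 347)*(X(-1, 0) + M(l(3))*1) = (196 - 347)*((2 + 0) + (-2 + 5/2)*1) = -151*(2 + (½)*1) = -151*(2 + ½) = -151*5/2 = -755/2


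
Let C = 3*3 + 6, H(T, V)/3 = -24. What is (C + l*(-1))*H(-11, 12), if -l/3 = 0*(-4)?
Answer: -1080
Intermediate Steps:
H(T, V) = -72 (H(T, V) = 3*(-24) = -72)
l = 0 (l = -0*(-4) = -3*0 = 0)
C = 15 (C = 9 + 6 = 15)
(C + l*(-1))*H(-11, 12) = (15 + 0*(-1))*(-72) = (15 + 0)*(-72) = 15*(-72) = -1080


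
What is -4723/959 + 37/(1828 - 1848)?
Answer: -129943/19180 ≈ -6.7749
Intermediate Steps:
-4723/959 + 37/(1828 - 1848) = -4723*1/959 + 37/(-20) = -4723/959 + 37*(-1/20) = -4723/959 - 37/20 = -129943/19180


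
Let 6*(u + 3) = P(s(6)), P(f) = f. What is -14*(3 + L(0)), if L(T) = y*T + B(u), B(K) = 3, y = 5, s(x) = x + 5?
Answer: -84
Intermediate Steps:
s(x) = 5 + x
u = -7/6 (u = -3 + (5 + 6)/6 = -3 + (⅙)*11 = -3 + 11/6 = -7/6 ≈ -1.1667)
L(T) = 3 + 5*T (L(T) = 5*T + 3 = 3 + 5*T)
-14*(3 + L(0)) = -14*(3 + (3 + 5*0)) = -14*(3 + (3 + 0)) = -14*(3 + 3) = -14*6 = -84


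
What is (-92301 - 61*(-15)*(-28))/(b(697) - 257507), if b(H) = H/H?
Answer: 117921/257506 ≈ 0.45793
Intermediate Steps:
b(H) = 1
(-92301 - 61*(-15)*(-28))/(b(697) - 257507) = (-92301 - 61*(-15)*(-28))/(1 - 257507) = (-92301 + 915*(-28))/(-257506) = (-92301 - 25620)*(-1/257506) = -117921*(-1/257506) = 117921/257506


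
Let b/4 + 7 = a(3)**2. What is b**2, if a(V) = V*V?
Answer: 87616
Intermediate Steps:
a(V) = V**2
b = 296 (b = -28 + 4*(3**2)**2 = -28 + 4*9**2 = -28 + 4*81 = -28 + 324 = 296)
b**2 = 296**2 = 87616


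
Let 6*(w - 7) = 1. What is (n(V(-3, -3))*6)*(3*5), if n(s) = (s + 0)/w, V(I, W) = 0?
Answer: 0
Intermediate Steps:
w = 43/6 (w = 7 + (1/6)*1 = 7 + 1/6 = 43/6 ≈ 7.1667)
n(s) = 6*s/43 (n(s) = (s + 0)/(43/6) = s*(6/43) = 6*s/43)
(n(V(-3, -3))*6)*(3*5) = (((6/43)*0)*6)*(3*5) = (0*6)*15 = 0*15 = 0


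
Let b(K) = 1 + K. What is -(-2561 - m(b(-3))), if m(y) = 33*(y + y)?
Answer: 2429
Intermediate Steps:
m(y) = 66*y (m(y) = 33*(2*y) = 66*y)
-(-2561 - m(b(-3))) = -(-2561 - 66*(1 - 3)) = -(-2561 - 66*(-2)) = -(-2561 - 1*(-132)) = -(-2561 + 132) = -1*(-2429) = 2429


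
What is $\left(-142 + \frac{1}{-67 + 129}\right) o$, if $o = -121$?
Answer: $\frac{1065163}{62} \approx 17180.0$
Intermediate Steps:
$\left(-142 + \frac{1}{-67 + 129}\right) o = \left(-142 + \frac{1}{-67 + 129}\right) \left(-121\right) = \left(-142 + \frac{1}{62}\right) \left(-121\right) = \left(- \frac{8803}{62}\right) \left(-121\right) = \frac{1065163}{62}$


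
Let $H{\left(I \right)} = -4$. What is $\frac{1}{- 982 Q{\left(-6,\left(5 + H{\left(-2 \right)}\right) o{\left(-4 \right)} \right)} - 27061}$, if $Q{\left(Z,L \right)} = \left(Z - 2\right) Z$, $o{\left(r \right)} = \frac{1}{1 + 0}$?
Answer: $- \frac{1}{74197} \approx -1.3478 \cdot 10^{-5}$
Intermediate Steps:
$o{\left(r \right)} = 1$ ($o{\left(r \right)} = 1^{-1} = 1$)
$Q{\left(Z,L \right)} = Z \left(-2 + Z\right)$ ($Q{\left(Z,L \right)} = \left(-2 + Z\right) Z = Z \left(-2 + Z\right)$)
$\frac{1}{- 982 Q{\left(-6,\left(5 + H{\left(-2 \right)}\right) o{\left(-4 \right)} \right)} - 27061} = \frac{1}{- 982 \left(- 6 \left(-2 - 6\right)\right) - 27061} = \frac{1}{- 982 \left(\left(-6\right) \left(-8\right)\right) - 27061} = \frac{1}{\left(-982\right) 48 - 27061} = \frac{1}{-47136 - 27061} = \frac{1}{-74197} = - \frac{1}{74197}$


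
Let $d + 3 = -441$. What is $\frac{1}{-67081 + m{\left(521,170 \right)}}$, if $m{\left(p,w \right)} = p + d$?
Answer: $- \frac{1}{67004} \approx -1.4924 \cdot 10^{-5}$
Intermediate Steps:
$d = -444$ ($d = -3 - 441 = -444$)
$m{\left(p,w \right)} = -444 + p$ ($m{\left(p,w \right)} = p - 444 = -444 + p$)
$\frac{1}{-67081 + m{\left(521,170 \right)}} = \frac{1}{-67081 + \left(-444 + 521\right)} = \frac{1}{-67081 + 77} = \frac{1}{-67004} = - \frac{1}{67004}$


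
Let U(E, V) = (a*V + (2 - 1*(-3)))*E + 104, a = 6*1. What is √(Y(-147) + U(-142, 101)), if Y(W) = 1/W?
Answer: I*√38216181/21 ≈ 294.38*I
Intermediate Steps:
a = 6
U(E, V) = 104 + E*(5 + 6*V) (U(E, V) = (6*V + (2 - 1*(-3)))*E + 104 = (6*V + (2 + 3))*E + 104 = (6*V + 5)*E + 104 = (5 + 6*V)*E + 104 = E*(5 + 6*V) + 104 = 104 + E*(5 + 6*V))
√(Y(-147) + U(-142, 101)) = √(1/(-147) + (104 + 5*(-142) + 6*(-142)*101)) = √(-1/147 + (104 - 710 - 86052)) = √(-1/147 - 86658) = √(-12738727/147) = I*√38216181/21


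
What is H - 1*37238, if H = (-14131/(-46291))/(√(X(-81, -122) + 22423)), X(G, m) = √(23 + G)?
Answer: -37238 + 14131/(46291*√(22423 + I*√58)) ≈ -37238.0 - 3.4619e-7*I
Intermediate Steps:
H = 14131/(46291*√(22423 + I*√58)) (H = (-14131/(-46291))/(√(√(23 - 81) + 22423)) = (-14131*(-1/46291))/(√(√(-58) + 22423)) = 14131/(46291*(√(I*√58 + 22423))) = 14131/(46291*(√(22423 + I*√58))) = 14131/(46291*√(22423 + I*√58)) ≈ 0.0020386 - 3.4619e-7*I)
H - 1*37238 = 14131/(46291*√(22423 + I*√58)) - 1*37238 = 14131/(46291*√(22423 + I*√58)) - 37238 = -37238 + 14131/(46291*√(22423 + I*√58))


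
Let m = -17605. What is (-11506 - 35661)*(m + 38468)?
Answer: -984045121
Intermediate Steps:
(-11506 - 35661)*(m + 38468) = (-11506 - 35661)*(-17605 + 38468) = -47167*20863 = -984045121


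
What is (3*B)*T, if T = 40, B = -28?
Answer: -3360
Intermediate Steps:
(3*B)*T = (3*(-28))*40 = -84*40 = -3360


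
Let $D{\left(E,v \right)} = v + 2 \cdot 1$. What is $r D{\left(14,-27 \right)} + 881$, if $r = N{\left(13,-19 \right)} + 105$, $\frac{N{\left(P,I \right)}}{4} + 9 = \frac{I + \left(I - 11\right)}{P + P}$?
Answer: $- \frac{8522}{13} \approx -655.54$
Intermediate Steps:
$D{\left(E,v \right)} = 2 + v$ ($D{\left(E,v \right)} = v + 2 = 2 + v$)
$N{\left(P,I \right)} = -36 + \frac{2 \left(-11 + 2 I\right)}{P}$ ($N{\left(P,I \right)} = -36 + 4 \frac{I + \left(I - 11\right)}{P + P} = -36 + 4 \frac{I + \left(I - 11\right)}{2 P} = -36 + 4 \left(I + \left(-11 + I\right)\right) \frac{1}{2 P} = -36 + 4 \left(-11 + 2 I\right) \frac{1}{2 P} = -36 + 4 \frac{-11 + 2 I}{2 P} = -36 + \frac{2 \left(-11 + 2 I\right)}{P}$)
$r = \frac{799}{13}$ ($r = \frac{2 \left(-11 - 234 + 2 \left(-19\right)\right)}{13} + 105 = 2 \cdot \frac{1}{13} \left(-11 - 234 - 38\right) + 105 = 2 \cdot \frac{1}{13} \left(-283\right) + 105 = - \frac{566}{13} + 105 = \frac{799}{13} \approx 61.462$)
$r D{\left(14,-27 \right)} + 881 = \frac{799 \left(2 - 27\right)}{13} + 881 = \frac{799}{13} \left(-25\right) + 881 = - \frac{19975}{13} + 881 = - \frac{8522}{13}$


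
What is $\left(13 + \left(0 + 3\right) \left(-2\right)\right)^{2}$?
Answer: $49$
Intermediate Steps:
$\left(13 + \left(0 + 3\right) \left(-2\right)\right)^{2} = \left(13 + 3 \left(-2\right)\right)^{2} = \left(13 - 6\right)^{2} = 7^{2} = 49$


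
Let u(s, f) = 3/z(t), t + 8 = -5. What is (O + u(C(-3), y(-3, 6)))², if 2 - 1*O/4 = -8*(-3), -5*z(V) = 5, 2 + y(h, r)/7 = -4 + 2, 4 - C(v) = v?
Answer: 8281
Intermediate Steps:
t = -13 (t = -8 - 5 = -13)
C(v) = 4 - v
y(h, r) = -28 (y(h, r) = -14 + 7*(-4 + 2) = -14 + 7*(-2) = -14 - 14 = -28)
z(V) = -1 (z(V) = -⅕*5 = -1)
O = -88 (O = 8 - (-32)*(-3) = 8 - 4*24 = 8 - 96 = -88)
u(s, f) = -3 (u(s, f) = 3/(-1) = 3*(-1) = -3)
(O + u(C(-3), y(-3, 6)))² = (-88 - 3)² = (-91)² = 8281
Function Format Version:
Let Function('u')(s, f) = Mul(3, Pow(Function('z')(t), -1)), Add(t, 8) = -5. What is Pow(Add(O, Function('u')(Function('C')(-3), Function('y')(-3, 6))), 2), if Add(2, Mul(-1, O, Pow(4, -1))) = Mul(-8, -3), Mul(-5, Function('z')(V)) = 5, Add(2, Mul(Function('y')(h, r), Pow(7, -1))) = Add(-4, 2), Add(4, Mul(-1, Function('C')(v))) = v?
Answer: 8281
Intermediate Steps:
t = -13 (t = Add(-8, -5) = -13)
Function('C')(v) = Add(4, Mul(-1, v))
Function('y')(h, r) = -28 (Function('y')(h, r) = Add(-14, Mul(7, Add(-4, 2))) = Add(-14, Mul(7, -2)) = Add(-14, -14) = -28)
Function('z')(V) = -1 (Function('z')(V) = Mul(Rational(-1, 5), 5) = -1)
O = -88 (O = Add(8, Mul(-4, Mul(-8, -3))) = Add(8, Mul(-4, 24)) = Add(8, -96) = -88)
Function('u')(s, f) = -3 (Function('u')(s, f) = Mul(3, Pow(-1, -1)) = Mul(3, -1) = -3)
Pow(Add(O, Function('u')(Function('C')(-3), Function('y')(-3, 6))), 2) = Pow(Add(-88, -3), 2) = Pow(-91, 2) = 8281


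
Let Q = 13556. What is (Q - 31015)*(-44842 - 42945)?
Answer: 1532673233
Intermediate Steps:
(Q - 31015)*(-44842 - 42945) = (13556 - 31015)*(-44842 - 42945) = -17459*(-87787) = 1532673233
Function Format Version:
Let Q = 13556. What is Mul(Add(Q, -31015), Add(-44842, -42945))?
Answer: 1532673233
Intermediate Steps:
Mul(Add(Q, -31015), Add(-44842, -42945)) = Mul(Add(13556, -31015), Add(-44842, -42945)) = Mul(-17459, -87787) = 1532673233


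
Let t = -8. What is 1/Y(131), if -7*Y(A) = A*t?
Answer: 7/1048 ≈ 0.0066794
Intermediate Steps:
Y(A) = 8*A/7 (Y(A) = -A*(-8)/7 = -(-8)*A/7 = 8*A/7)
1/Y(131) = 1/((8/7)*131) = 1/(1048/7) = 7/1048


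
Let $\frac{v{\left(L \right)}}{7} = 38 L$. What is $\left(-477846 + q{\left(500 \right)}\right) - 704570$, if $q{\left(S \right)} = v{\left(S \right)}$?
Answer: $-1049416$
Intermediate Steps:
$v{\left(L \right)} = 266 L$ ($v{\left(L \right)} = 7 \cdot 38 L = 266 L$)
$q{\left(S \right)} = 266 S$
$\left(-477846 + q{\left(500 \right)}\right) - 704570 = \left(-477846 + 266 \cdot 500\right) - 704570 = \left(-477846 + 133000\right) - 704570 = -344846 - 704570 = -1049416$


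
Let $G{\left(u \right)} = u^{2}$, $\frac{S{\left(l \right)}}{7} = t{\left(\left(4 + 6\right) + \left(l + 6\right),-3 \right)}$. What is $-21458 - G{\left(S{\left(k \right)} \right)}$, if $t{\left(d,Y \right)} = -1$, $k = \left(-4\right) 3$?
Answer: $-21507$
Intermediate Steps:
$k = -12$
$S{\left(l \right)} = -7$ ($S{\left(l \right)} = 7 \left(-1\right) = -7$)
$-21458 - G{\left(S{\left(k \right)} \right)} = -21458 - \left(-7\right)^{2} = -21458 - 49 = -21507$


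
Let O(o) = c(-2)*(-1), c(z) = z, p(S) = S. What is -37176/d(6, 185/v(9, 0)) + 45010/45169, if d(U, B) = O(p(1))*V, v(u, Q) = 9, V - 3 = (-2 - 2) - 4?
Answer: 839826422/225845 ≈ 3718.6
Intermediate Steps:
V = -5 (V = 3 + ((-2 - 2) - 4) = 3 + (-4 - 4) = 3 - 8 = -5)
O(o) = 2 (O(o) = -2*(-1) = 2)
d(U, B) = -10 (d(U, B) = 2*(-5) = -10)
-37176/d(6, 185/v(9, 0)) + 45010/45169 = -37176/(-10) + 45010/45169 = -37176*(-⅒) + 45010*(1/45169) = 18588/5 + 45010/45169 = 839826422/225845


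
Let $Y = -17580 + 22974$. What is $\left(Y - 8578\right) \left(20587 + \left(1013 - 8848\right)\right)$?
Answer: $-40602368$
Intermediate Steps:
$Y = 5394$
$\left(Y - 8578\right) \left(20587 + \left(1013 - 8848\right)\right) = \left(5394 - 8578\right) \left(20587 + \left(1013 - 8848\right)\right) = - 3184 \left(20587 + \left(1013 - 8848\right)\right) = - 3184 \left(20587 - 7835\right) = \left(-3184\right) 12752 = -40602368$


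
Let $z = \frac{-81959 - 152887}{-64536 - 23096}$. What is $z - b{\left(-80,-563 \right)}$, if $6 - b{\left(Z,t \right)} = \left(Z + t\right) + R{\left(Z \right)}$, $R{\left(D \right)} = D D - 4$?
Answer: $\frac{251927975}{43816} \approx 5749.7$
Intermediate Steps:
$R{\left(D \right)} = -4 + D^{2}$ ($R{\left(D \right)} = D^{2} - 4 = -4 + D^{2}$)
$z = \frac{117423}{43816}$ ($z = - \frac{234846}{-87632} = \left(-234846\right) \left(- \frac{1}{87632}\right) = \frac{117423}{43816} \approx 2.6799$)
$b{\left(Z,t \right)} = 10 - Z - t - Z^{2}$ ($b{\left(Z,t \right)} = 6 - \left(\left(Z + t\right) + \left(-4 + Z^{2}\right)\right) = 6 - \left(-4 + Z + t + Z^{2}\right) = 10 - Z - t - Z^{2}$)
$z - b{\left(-80,-563 \right)} = \frac{117423}{43816} - \left(10 - -80 - -563 - \left(-80\right)^{2}\right) = \frac{117423}{43816} - \left(10 + 80 + 563 - 6400\right) = \frac{117423}{43816} - -5747 = \frac{117423}{43816} + 5747 = \frac{251927975}{43816}$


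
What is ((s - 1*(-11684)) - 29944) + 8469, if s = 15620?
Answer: 5829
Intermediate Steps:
((s - 1*(-11684)) - 29944) + 8469 = ((15620 - 1*(-11684)) - 29944) + 8469 = ((15620 + 11684) - 29944) + 8469 = (27304 - 29944) + 8469 = -2640 + 8469 = 5829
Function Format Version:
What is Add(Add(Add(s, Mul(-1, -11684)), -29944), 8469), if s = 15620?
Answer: 5829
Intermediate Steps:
Add(Add(Add(s, Mul(-1, -11684)), -29944), 8469) = Add(Add(Add(15620, Mul(-1, -11684)), -29944), 8469) = Add(Add(Add(15620, 11684), -29944), 8469) = Add(Add(27304, -29944), 8469) = Add(-2640, 8469) = 5829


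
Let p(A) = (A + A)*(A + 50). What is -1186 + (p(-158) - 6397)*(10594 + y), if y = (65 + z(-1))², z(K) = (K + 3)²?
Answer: 425808319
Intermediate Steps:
z(K) = (3 + K)²
y = 4761 (y = (65 + (3 - 1)²)² = (65 + 2²)² = (65 + 4)² = 69² = 4761)
p(A) = 2*A*(50 + A) (p(A) = (2*A)*(50 + A) = 2*A*(50 + A))
-1186 + (p(-158) - 6397)*(10594 + y) = -1186 + (2*(-158)*(50 - 158) - 6397)*(10594 + 4761) = -1186 + (2*(-158)*(-108) - 6397)*15355 = -1186 + (34128 - 6397)*15355 = -1186 + 27731*15355 = -1186 + 425809505 = 425808319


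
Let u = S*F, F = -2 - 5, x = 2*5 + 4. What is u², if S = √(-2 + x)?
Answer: 588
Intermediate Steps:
x = 14 (x = 10 + 4 = 14)
S = 2*√3 (S = √(-2 + 14) = √12 = 2*√3 ≈ 3.4641)
F = -7
u = -14*√3 (u = (2*√3)*(-7) = -14*√3 ≈ -24.249)
u² = (-14*√3)² = 588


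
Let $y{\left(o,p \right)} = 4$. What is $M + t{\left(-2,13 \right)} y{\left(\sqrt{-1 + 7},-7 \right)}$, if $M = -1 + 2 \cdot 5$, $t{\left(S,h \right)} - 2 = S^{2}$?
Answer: $33$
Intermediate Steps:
$t{\left(S,h \right)} = 2 + S^{2}$
$M = 9$ ($M = -1 + 10 = 9$)
$M + t{\left(-2,13 \right)} y{\left(\sqrt{-1 + 7},-7 \right)} = 9 + \left(2 + \left(-2\right)^{2}\right) 4 = 9 + \left(2 + 4\right) 4 = 9 + 6 \cdot 4 = 9 + 24 = 33$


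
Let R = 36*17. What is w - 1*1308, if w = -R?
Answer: -1920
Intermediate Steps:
R = 612
w = -612 (w = -1*612 = -612)
w - 1*1308 = -612 - 1*1308 = -612 - 1308 = -1920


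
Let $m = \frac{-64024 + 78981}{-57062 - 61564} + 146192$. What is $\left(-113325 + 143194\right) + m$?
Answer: $\frac{20885397229}{118626} \approx 1.7606 \cdot 10^{5}$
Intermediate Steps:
$m = \frac{17342157235}{118626}$ ($m = \frac{14957}{-118626} + 146192 = 14957 \left(- \frac{1}{118626}\right) + 146192 = - \frac{14957}{118626} + 146192 = \frac{17342157235}{118626} \approx 1.4619 \cdot 10^{5}$)
$\left(-113325 + 143194\right) + m = \left(-113325 + 143194\right) + \frac{17342157235}{118626} = 29869 + \frac{17342157235}{118626} = \frac{20885397229}{118626}$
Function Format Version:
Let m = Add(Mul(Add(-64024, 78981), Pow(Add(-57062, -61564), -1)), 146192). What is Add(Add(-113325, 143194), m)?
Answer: Rational(20885397229, 118626) ≈ 1.7606e+5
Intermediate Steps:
m = Rational(17342157235, 118626) (m = Add(Mul(14957, Pow(-118626, -1)), 146192) = Add(Mul(14957, Rational(-1, 118626)), 146192) = Add(Rational(-14957, 118626), 146192) = Rational(17342157235, 118626) ≈ 1.4619e+5)
Add(Add(-113325, 143194), m) = Add(Add(-113325, 143194), Rational(17342157235, 118626)) = Add(29869, Rational(17342157235, 118626)) = Rational(20885397229, 118626)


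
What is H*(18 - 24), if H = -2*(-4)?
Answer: -48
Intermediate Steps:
H = 8
H*(18 - 24) = 8*(18 - 24) = 8*(-6) = -48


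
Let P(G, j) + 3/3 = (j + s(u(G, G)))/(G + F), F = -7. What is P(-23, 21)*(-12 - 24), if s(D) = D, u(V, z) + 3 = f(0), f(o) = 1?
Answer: 294/5 ≈ 58.800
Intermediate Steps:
u(V, z) = -2 (u(V, z) = -3 + 1 = -2)
P(G, j) = -1 + (-2 + j)/(-7 + G) (P(G, j) = -1 + (j - 2)/(G - 7) = -1 + (-2 + j)/(-7 + G))
P(-23, 21)*(-12 - 24) = ((5 + 21 - 1*(-23))/(-7 - 23))*(-12 - 24) = ((5 + 21 + 23)/(-30))*(-36) = -1/30*49*(-36) = -49/30*(-36) = 294/5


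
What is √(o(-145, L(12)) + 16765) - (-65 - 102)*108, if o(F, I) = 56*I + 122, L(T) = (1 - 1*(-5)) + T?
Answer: 18036 + √17895 ≈ 18170.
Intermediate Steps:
L(T) = 6 + T (L(T) = (1 + 5) + T = 6 + T)
o(F, I) = 122 + 56*I
√(o(-145, L(12)) + 16765) - (-65 - 102)*108 = √((122 + 56*(6 + 12)) + 16765) - (-65 - 102)*108 = √((122 + 56*18) + 16765) - (-167)*108 = √((122 + 1008) + 16765) - 1*(-18036) = √(1130 + 16765) + 18036 = √17895 + 18036 = 18036 + √17895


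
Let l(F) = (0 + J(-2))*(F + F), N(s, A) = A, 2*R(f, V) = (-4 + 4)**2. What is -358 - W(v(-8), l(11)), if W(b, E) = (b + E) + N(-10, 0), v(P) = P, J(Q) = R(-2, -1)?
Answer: -350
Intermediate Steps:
R(f, V) = 0 (R(f, V) = (-4 + 4)**2/2 = (1/2)*0**2 = (1/2)*0 = 0)
J(Q) = 0
l(F) = 0 (l(F) = (0 + 0)*(F + F) = 0*(2*F) = 0)
W(b, E) = E + b (W(b, E) = (b + E) + 0 = (E + b) + 0 = E + b)
-358 - W(v(-8), l(11)) = -358 - (0 - 8) = -358 - 1*(-8) = -358 + 8 = -350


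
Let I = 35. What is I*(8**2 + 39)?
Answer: 3605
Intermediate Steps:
I*(8**2 + 39) = 35*(8**2 + 39) = 35*(64 + 39) = 35*103 = 3605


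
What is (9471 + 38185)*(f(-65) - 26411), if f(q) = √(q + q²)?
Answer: -1258642616 + 381248*√65 ≈ -1.2556e+9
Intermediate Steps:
(9471 + 38185)*(f(-65) - 26411) = (9471 + 38185)*(√(-65*(1 - 65)) - 26411) = 47656*(√(-65*(-64)) - 26411) = 47656*(√4160 - 26411) = 47656*(8*√65 - 26411) = 47656*(-26411 + 8*√65) = -1258642616 + 381248*√65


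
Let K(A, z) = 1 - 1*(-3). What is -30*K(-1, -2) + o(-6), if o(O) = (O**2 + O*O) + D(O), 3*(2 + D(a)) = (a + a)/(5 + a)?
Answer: -46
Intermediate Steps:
K(A, z) = 4 (K(A, z) = 1 + 3 = 4)
D(a) = -2 + 2*a/(3*(5 + a)) (D(a) = -2 + ((a + a)/(5 + a))/3 = -2 + ((2*a)/(5 + a))/3 = -2 + (2*a/(5 + a))/3 = -2 + 2*a/(3*(5 + a)))
o(O) = 2*O**2 + 2*(-15 - 2*O)/(3*(5 + O)) (o(O) = (O**2 + O*O) + 2*(-15 - 2*O)/(3*(5 + O)) = (O**2 + O**2) + 2*(-15 - 2*O)/(3*(5 + O)) = 2*O**2 + 2*(-15 - 2*O)/(3*(5 + O)))
-30*K(-1, -2) + o(-6) = -30*4 + 2*(-15 - 2*(-6) + 3*(-6)**2*(5 - 6))/(3*(5 - 6)) = -120 + (2/3)*(-15 + 12 + 3*36*(-1))/(-1) = -120 + (2/3)*(-1)*(-15 + 12 - 108) = -120 + (2/3)*(-1)*(-111) = -120 + 74 = -46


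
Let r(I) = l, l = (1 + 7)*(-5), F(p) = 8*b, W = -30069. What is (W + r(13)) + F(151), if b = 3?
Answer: -30085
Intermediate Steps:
F(p) = 24 (F(p) = 8*3 = 24)
l = -40 (l = 8*(-5) = -40)
r(I) = -40
(W + r(13)) + F(151) = (-30069 - 40) + 24 = -30109 + 24 = -30085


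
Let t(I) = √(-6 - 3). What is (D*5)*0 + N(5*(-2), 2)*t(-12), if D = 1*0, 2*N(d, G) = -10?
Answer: -15*I ≈ -15.0*I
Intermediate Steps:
N(d, G) = -5 (N(d, G) = (½)*(-10) = -5)
D = 0
t(I) = 3*I (t(I) = √(-9) = 3*I)
(D*5)*0 + N(5*(-2), 2)*t(-12) = (0*5)*0 - 15*I = 0*0 - 15*I = 0 - 15*I = -15*I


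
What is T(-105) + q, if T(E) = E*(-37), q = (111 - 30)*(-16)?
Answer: 2589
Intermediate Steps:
q = -1296 (q = 81*(-16) = -1296)
T(E) = -37*E
T(-105) + q = -37*(-105) - 1296 = 3885 - 1296 = 2589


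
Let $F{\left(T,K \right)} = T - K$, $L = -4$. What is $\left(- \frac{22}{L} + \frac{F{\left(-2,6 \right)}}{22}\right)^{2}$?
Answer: $\frac{12769}{484} \approx 26.382$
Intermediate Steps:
$\left(- \frac{22}{L} + \frac{F{\left(-2,6 \right)}}{22}\right)^{2} = \left(- \frac{22}{-4} + \frac{-2 - 6}{22}\right)^{2} = \left(\left(-22\right) \left(- \frac{1}{4}\right) + \left(-2 - 6\right) \frac{1}{22}\right)^{2} = \left(\frac{11}{2} - \frac{4}{11}\right)^{2} = \left(\frac{113}{22}\right)^{2} = \frac{12769}{484}$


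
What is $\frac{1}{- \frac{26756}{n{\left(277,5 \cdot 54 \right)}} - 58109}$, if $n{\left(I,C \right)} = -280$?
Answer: $- \frac{70}{4060941} \approx -1.7237 \cdot 10^{-5}$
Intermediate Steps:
$\frac{1}{- \frac{26756}{n{\left(277,5 \cdot 54 \right)}} - 58109} = \frac{1}{- \frac{26756}{-280} - 58109} = \frac{1}{\left(-26756\right) \left(- \frac{1}{280}\right) - 58109} = \frac{1}{\frac{6689}{70} - 58109} = \frac{1}{- \frac{4060941}{70}} = - \frac{70}{4060941}$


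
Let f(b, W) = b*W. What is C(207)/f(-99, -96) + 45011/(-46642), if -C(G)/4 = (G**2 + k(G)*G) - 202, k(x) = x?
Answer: -511831321/13852674 ≈ -36.948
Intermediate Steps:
f(b, W) = W*b
C(G) = 808 - 8*G**2 (C(G) = -4*((G**2 + G*G) - 202) = -4*((G**2 + G**2) - 202) = -4*(2*G**2 - 202) = -4*(-202 + 2*G**2) = 808 - 8*G**2)
C(207)/f(-99, -96) + 45011/(-46642) = (808 - 8*207**2)/((-96*(-99))) + 45011/(-46642) = (808 - 8*42849)/9504 + 45011*(-1/46642) = (808 - 342792)*(1/9504) - 45011/46642 = -341984*1/9504 - 45011/46642 = -10687/297 - 45011/46642 = -511831321/13852674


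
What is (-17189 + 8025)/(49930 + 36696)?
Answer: -4582/43313 ≈ -0.10579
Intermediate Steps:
(-17189 + 8025)/(49930 + 36696) = -9164/86626 = -9164*1/86626 = -4582/43313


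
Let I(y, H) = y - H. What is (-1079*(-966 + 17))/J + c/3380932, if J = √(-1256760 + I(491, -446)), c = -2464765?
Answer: -2464765/3380932 - 1023971*I*√1255823/1255823 ≈ -0.72902 - 913.74*I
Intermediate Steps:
J = I*√1255823 (J = √(-1256760 + (491 - 1*(-446))) = √(-1256760 + (491 + 446)) = √(-1256760 + 937) = √(-1255823) = I*√1255823 ≈ 1120.6*I)
(-1079*(-966 + 17))/J + c/3380932 = (-1079*(-966 + 17))/((I*√1255823)) - 2464765/3380932 = (-1079*(-949))*(-I*√1255823/1255823) - 2464765*1/3380932 = 1023971*(-I*√1255823/1255823) - 2464765/3380932 = -1023971*I*√1255823/1255823 - 2464765/3380932 = -2464765/3380932 - 1023971*I*√1255823/1255823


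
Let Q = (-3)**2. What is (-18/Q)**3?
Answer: -8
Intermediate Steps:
Q = 9
(-18/Q)**3 = (-18/9)**3 = (-18*1/9)**3 = (-2)**3 = -8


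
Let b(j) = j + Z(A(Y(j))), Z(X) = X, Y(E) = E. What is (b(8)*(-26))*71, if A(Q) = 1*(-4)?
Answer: -7384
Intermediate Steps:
A(Q) = -4
b(j) = -4 + j (b(j) = j - 4 = -4 + j)
(b(8)*(-26))*71 = ((-4 + 8)*(-26))*71 = (4*(-26))*71 = -104*71 = -7384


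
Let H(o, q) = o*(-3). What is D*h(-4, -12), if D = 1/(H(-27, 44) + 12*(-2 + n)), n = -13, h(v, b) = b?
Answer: 4/33 ≈ 0.12121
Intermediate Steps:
H(o, q) = -3*o
D = -1/99 (D = 1/(-3*(-27) + 12*(-2 - 13)) = 1/(81 + 12*(-15)) = 1/(81 - 180) = 1/(-99) = -1/99 ≈ -0.010101)
D*h(-4, -12) = -1/99*(-12) = 4/33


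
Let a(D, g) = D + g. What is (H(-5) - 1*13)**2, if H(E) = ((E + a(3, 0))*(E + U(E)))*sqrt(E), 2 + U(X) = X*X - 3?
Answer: -4331 + 780*I*sqrt(5) ≈ -4331.0 + 1744.1*I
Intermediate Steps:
U(X) = -5 + X**2 (U(X) = -2 + (X*X - 3) = -2 + (X**2 - 3) = -2 + (-3 + X**2) = -5 + X**2)
H(E) = sqrt(E)*(3 + E)*(-5 + E + E**2) (H(E) = ((E + (3 + 0))*(E + (-5 + E**2)))*sqrt(E) = ((E + 3)*(-5 + E + E**2))*sqrt(E) = ((3 + E)*(-5 + E + E**2))*sqrt(E) = sqrt(E)*(3 + E)*(-5 + E + E**2))
(H(-5) - 1*13)**2 = (sqrt(-5)*(-15 + (-5)**3 - 2*(-5) + 4*(-5)**2) - 1*13)**2 = ((I*sqrt(5))*(-15 - 125 + 10 + 4*25) - 13)**2 = ((I*sqrt(5))*(-15 - 125 + 10 + 100) - 13)**2 = ((I*sqrt(5))*(-30) - 13)**2 = (-30*I*sqrt(5) - 13)**2 = (-13 - 30*I*sqrt(5))**2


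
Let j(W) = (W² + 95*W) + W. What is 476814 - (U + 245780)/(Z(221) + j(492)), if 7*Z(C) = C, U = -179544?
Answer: 965687592850/2025293 ≈ 4.7681e+5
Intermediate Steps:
j(W) = W² + 96*W
Z(C) = C/7
476814 - (U + 245780)/(Z(221) + j(492)) = 476814 - (-179544 + 245780)/((⅐)*221 + 492*(96 + 492)) = 476814 - 66236/(221/7 + 492*588) = 476814 - 66236/(221/7 + 289296) = 476814 - 66236/2025293/7 = 476814 - 66236*7/2025293 = 476814 - 1*463652/2025293 = 476814 - 463652/2025293 = 965687592850/2025293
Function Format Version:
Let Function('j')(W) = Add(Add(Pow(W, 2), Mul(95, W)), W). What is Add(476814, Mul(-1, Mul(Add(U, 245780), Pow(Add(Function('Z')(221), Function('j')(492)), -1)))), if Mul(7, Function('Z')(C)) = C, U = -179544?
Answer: Rational(965687592850, 2025293) ≈ 4.7681e+5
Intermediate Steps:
Function('j')(W) = Add(Pow(W, 2), Mul(96, W))
Function('Z')(C) = Mul(Rational(1, 7), C)
Add(476814, Mul(-1, Mul(Add(U, 245780), Pow(Add(Function('Z')(221), Function('j')(492)), -1)))) = Add(476814, Mul(-1, Mul(Add(-179544, 245780), Pow(Add(Mul(Rational(1, 7), 221), Mul(492, Add(96, 492))), -1)))) = Add(476814, Mul(-1, Mul(66236, Pow(Add(Rational(221, 7), Mul(492, 588)), -1)))) = Add(476814, Mul(-1, Mul(66236, Pow(Add(Rational(221, 7), 289296), -1)))) = Add(476814, Mul(-1, Mul(66236, Pow(Rational(2025293, 7), -1)))) = Add(476814, Mul(-1, Mul(66236, Rational(7, 2025293)))) = Add(476814, Mul(-1, Rational(463652, 2025293))) = Add(476814, Rational(-463652, 2025293)) = Rational(965687592850, 2025293)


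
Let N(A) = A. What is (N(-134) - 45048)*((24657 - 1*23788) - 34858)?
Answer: 1535690998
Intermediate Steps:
(N(-134) - 45048)*((24657 - 1*23788) - 34858) = (-134 - 45048)*((24657 - 1*23788) - 34858) = -45182*((24657 - 23788) - 34858) = -45182*(869 - 34858) = -45182*(-33989) = 1535690998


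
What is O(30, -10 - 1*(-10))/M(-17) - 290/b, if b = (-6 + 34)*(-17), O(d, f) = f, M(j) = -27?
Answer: 145/238 ≈ 0.60924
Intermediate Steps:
b = -476 (b = 28*(-17) = -476)
O(30, -10 - 1*(-10))/M(-17) - 290/b = (-10 - 1*(-10))/(-27) - 290/(-476) = (-10 + 10)*(-1/27) - 290*(-1/476) = 0*(-1/27) + 145/238 = 0 + 145/238 = 145/238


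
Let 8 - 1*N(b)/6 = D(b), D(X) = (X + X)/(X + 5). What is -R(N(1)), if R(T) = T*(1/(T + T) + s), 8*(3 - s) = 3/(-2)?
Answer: -1177/8 ≈ -147.13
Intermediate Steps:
s = 51/16 (s = 3 - 3/(8*(-2)) = 3 - 3*(-1)/(8*2) = 3 - ⅛*(-3/2) = 3 + 3/16 = 51/16 ≈ 3.1875)
D(X) = 2*X/(5 + X) (D(X) = (2*X)/(5 + X) = 2*X/(5 + X))
N(b) = 48 - 12*b/(5 + b)
R(T) = T*(51/16 + 1/(2*T)) (R(T) = T*(1/(T + T) + 51/16) = T*(1/(2*T) + 51/16) = T*(51/16 + 1/(2*T)))
-R(N(1)) = -(½ + 51*(12*(20 + 3*1)/(5 + 1))/16) = -(½ + 51*(12*(20 + 3)/6)/16) = -(½ + 51*(12*(⅙)*23)/16) = -(½ + (51/16)*46) = -(½ + 1173/8) = -1*1177/8 = -1177/8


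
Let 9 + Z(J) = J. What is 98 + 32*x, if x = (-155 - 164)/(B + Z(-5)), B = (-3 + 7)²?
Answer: -5006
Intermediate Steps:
Z(J) = -9 + J
B = 16 (B = 4² = 16)
x = -319/2 (x = (-155 - 164)/(16 + (-9 - 5)) = -319/(16 - 14) = -319/2 ≈ -159.50)
98 + 32*x = 98 + 32*(-319/2) = 98 - 5104 = -5006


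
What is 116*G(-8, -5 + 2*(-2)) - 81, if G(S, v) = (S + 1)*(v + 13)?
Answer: -3329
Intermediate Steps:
G(S, v) = (1 + S)*(13 + v)
116*G(-8, -5 + 2*(-2)) - 81 = 116*(13 + (-5 + 2*(-2)) + 13*(-8) - 8*(-5 + 2*(-2))) - 81 = 116*(13 + (-5 - 4) - 104 - 8*(-5 - 4)) - 81 = 116*(13 - 9 - 104 - 8*(-9)) - 81 = 116*(13 - 9 - 104 + 72) - 81 = 116*(-28) - 81 = -3248 - 81 = -3329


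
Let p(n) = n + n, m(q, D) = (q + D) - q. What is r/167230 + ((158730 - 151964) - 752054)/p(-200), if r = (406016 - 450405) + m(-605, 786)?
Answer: 111265242/59725 ≈ 1863.0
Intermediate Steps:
m(q, D) = D (m(q, D) = (D + q) - q = D)
p(n) = 2*n
r = -43603 (r = (406016 - 450405) + 786 = -44389 + 786 = -43603)
r/167230 + ((158730 - 151964) - 752054)/p(-200) = -43603/167230 + ((158730 - 151964) - 752054)/((2*(-200))) = -43603*1/167230 + (6766 - 752054)/(-400) = -6229/23890 - 745288*(-1/400) = -6229/23890 + 93161/50 = 111265242/59725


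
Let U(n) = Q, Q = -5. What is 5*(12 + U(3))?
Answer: 35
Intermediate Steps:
U(n) = -5
5*(12 + U(3)) = 5*(12 - 5) = 5*7 = 35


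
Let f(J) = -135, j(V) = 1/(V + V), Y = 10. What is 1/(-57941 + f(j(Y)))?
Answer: -1/58076 ≈ -1.7219e-5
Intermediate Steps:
j(V) = 1/(2*V)
1/(-57941 + f(j(Y))) = 1/(-57941 - 135) = 1/(-58076) = -1/58076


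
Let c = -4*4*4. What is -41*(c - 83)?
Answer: 6027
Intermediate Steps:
c = -64 (c = -16*4 = -64)
-41*(c - 83) = -41*(-64 - 83) = -41*(-147) = 6027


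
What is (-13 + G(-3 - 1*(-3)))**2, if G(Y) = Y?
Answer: 169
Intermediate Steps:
(-13 + G(-3 - 1*(-3)))**2 = (-13 + (-3 - 1*(-3)))**2 = (-13 + (-3 + 3))**2 = (-13 + 0)**2 = (-13)**2 = 169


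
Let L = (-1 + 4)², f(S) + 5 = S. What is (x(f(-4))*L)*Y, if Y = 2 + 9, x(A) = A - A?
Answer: 0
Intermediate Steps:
f(S) = -5 + S
x(A) = 0
Y = 11
L = 9 (L = 3² = 9)
(x(f(-4))*L)*Y = (0*9)*11 = 0*11 = 0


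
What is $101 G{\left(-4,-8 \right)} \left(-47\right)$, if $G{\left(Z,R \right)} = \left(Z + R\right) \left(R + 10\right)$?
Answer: $113928$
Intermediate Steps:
$G{\left(Z,R \right)} = \left(10 + R\right) \left(R + Z\right)$ ($G{\left(Z,R \right)} = \left(R + Z\right) \left(10 + R\right) = \left(10 + R\right) \left(R + Z\right)$)
$101 G{\left(-4,-8 \right)} \left(-47\right) = 101 \left(\left(-8\right)^{2} + 10 \left(-8\right) + 10 \left(-4\right) - -32\right) \left(-47\right) = 101 \left(64 - 80 - 40 + 32\right) \left(-47\right) = 101 \left(-24\right) \left(-47\right) = \left(-2424\right) \left(-47\right) = 113928$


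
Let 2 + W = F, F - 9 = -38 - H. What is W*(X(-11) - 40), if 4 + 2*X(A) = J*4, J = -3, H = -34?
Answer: -144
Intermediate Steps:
F = 5 (F = 9 + (-38 - 1*(-34)) = 9 + (-38 + 34) = 9 - 4 = 5)
X(A) = -8 (X(A) = -2 + (-3*4)/2 = -2 + (½)*(-12) = -2 - 6 = -8)
W = 3 (W = -2 + 5 = 3)
W*(X(-11) - 40) = 3*(-8 - 40) = 3*(-48) = -144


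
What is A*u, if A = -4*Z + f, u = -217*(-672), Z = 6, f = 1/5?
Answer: -17353056/5 ≈ -3.4706e+6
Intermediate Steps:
f = ⅕ ≈ 0.20000
u = 145824
A = -119/5 (A = -4*6 + ⅕ = -24 + ⅕ = -119/5 ≈ -23.800)
A*u = -119/5*145824 = -17353056/5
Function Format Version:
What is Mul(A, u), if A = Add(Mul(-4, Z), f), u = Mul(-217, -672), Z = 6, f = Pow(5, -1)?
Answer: Rational(-17353056, 5) ≈ -3.4706e+6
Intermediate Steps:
f = Rational(1, 5) ≈ 0.20000
u = 145824
A = Rational(-119, 5) (A = Add(Mul(-4, 6), Rational(1, 5)) = Add(-24, Rational(1, 5)) = Rational(-119, 5) ≈ -23.800)
Mul(A, u) = Mul(Rational(-119, 5), 145824) = Rational(-17353056, 5)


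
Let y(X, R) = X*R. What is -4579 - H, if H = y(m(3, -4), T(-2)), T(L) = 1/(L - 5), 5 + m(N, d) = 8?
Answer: -32050/7 ≈ -4578.6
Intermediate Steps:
m(N, d) = 3 (m(N, d) = -5 + 8 = 3)
T(L) = 1/(-5 + L)
y(X, R) = R*X
H = -3/7 (H = 3/(-5 - 2) = 3/(-7) = -⅐*3 = -3/7 ≈ -0.42857)
-4579 - H = -4579 - 1*(-3/7) = -4579 + 3/7 = -32050/7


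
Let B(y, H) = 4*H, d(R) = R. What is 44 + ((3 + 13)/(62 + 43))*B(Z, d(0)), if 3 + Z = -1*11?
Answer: 44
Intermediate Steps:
Z = -14 (Z = -3 - 1*11 = -3 - 11 = -14)
44 + ((3 + 13)/(62 + 43))*B(Z, d(0)) = 44 + ((3 + 13)/(62 + 43))*(4*0) = 44 + (16/105)*0 = 44 + 0 = 44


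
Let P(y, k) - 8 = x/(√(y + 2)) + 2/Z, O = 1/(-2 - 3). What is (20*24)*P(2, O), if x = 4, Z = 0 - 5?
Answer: 4608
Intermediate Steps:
Z = -5
O = -⅕ (O = 1/(-5) = -⅕ ≈ -0.20000)
P(y, k) = 38/5 + 4/√(2 + y) (P(y, k) = 8 + (4/(√(y + 2)) + 2/(-5)) = 8 + (4/(√(2 + y)) + 2*(-⅕)) = 8 + (4/√(2 + y) - ⅖) = 8 + (-⅖ + 4/√(2 + y)) = 38/5 + 4/√(2 + y))
(20*24)*P(2, O) = (20*24)*(38/5 + 4/√(2 + 2)) = 480*(38/5 + 4/√4) = 480*(38/5 + 4*(½)) = 480*(38/5 + 2) = 480*(48/5) = 4608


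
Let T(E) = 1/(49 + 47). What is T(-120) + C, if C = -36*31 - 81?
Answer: -114911/96 ≈ -1197.0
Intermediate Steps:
C = -1197 (C = -1116 - 81 = -1197)
T(E) = 1/96
T(-120) + C = 1/96 - 1197 = -114911/96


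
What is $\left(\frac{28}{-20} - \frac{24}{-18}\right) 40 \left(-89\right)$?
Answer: $\frac{712}{3} \approx 237.33$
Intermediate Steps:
$\left(\frac{28}{-20} - \frac{24}{-18}\right) 40 \left(-89\right) = \left(28 \left(- \frac{1}{20}\right) - - \frac{4}{3}\right) 40 \left(-89\right) = \left(- \frac{7}{5} + \frac{4}{3}\right) 40 \left(-89\right) = \left(- \frac{1}{15}\right) 40 \left(-89\right) = \left(- \frac{8}{3}\right) \left(-89\right) = \frac{712}{3}$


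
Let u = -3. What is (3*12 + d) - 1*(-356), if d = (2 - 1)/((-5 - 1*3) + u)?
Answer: 4311/11 ≈ 391.91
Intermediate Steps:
d = -1/11 (d = (2 - 1)/((-5 - 1*3) - 3) = 1/((-5 - 3) - 3) = 1/(-8 - 3) = 1/(-11) = 1*(-1/11) = -1/11 ≈ -0.090909)
(3*12 + d) - 1*(-356) = (3*12 - 1/11) - 1*(-356) = (36 - 1/11) + 356 = 395/11 + 356 = 4311/11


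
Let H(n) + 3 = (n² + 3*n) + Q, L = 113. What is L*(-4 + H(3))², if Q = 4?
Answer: 25425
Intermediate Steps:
H(n) = 1 + n² + 3*n (H(n) = -3 + ((n² + 3*n) + 4) = -3 + (4 + n² + 3*n) = 1 + n² + 3*n)
L*(-4 + H(3))² = 113*(-4 + (1 + 3² + 3*3))² = 113*(-4 + (1 + 9 + 9))² = 113*(-4 + 19)² = 113*15² = 113*225 = 25425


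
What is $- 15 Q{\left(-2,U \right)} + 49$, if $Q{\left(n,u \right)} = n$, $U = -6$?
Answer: $79$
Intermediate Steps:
$- 15 Q{\left(-2,U \right)} + 49 = \left(-15\right) \left(-2\right) + 49 = 30 + 49 = 79$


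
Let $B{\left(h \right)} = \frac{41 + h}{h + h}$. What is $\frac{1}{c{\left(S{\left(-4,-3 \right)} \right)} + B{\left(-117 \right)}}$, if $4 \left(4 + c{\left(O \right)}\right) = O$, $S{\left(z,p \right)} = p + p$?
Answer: $- \frac{234}{1211} \approx -0.19323$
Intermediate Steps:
$S{\left(z,p \right)} = 2 p$
$c{\left(O \right)} = -4 + \frac{O}{4}$
$B{\left(h \right)} = \frac{41 + h}{2 h}$
$\frac{1}{c{\left(S{\left(-4,-3 \right)} \right)} + B{\left(-117 \right)}} = \frac{1}{\left(-4 + \frac{2 \left(-3\right)}{4}\right) + \frac{41 - 117}{2 \left(-117\right)}} = \frac{1}{\left(-4 + \frac{1}{4} \left(-6\right)\right) + \frac{1}{2} \left(- \frac{1}{117}\right) \left(-76\right)} = \frac{1}{\left(-4 - \frac{3}{2}\right) + \frac{38}{117}} = \frac{1}{- \frac{11}{2} + \frac{38}{117}} = \frac{1}{- \frac{1211}{234}} = - \frac{234}{1211}$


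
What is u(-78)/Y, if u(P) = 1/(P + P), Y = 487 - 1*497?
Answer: 1/1560 ≈ 0.00064103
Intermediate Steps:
Y = -10 (Y = 487 - 497 = -10)
u(P) = 1/(2*P)
u(-78)/Y = ((½)/(-78))/(-10) = ((½)*(-1/78))*(-⅒) = -1/156*(-⅒) = 1/1560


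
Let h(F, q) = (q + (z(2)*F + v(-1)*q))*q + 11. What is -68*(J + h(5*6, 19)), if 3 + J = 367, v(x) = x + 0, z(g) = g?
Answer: -103020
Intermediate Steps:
v(x) = x
J = 364 (J = -3 + 367 = 364)
h(F, q) = 11 + 2*F*q (h(F, q) = (q + (2*F - q))*q + 11 = (q + (-q + 2*F))*q + 11 = (2*F)*q + 11 = 2*F*q + 11 = 11 + 2*F*q)
-68*(J + h(5*6, 19)) = -68*(364 + (11 + 2*(5*6)*19)) = -68*(364 + (11 + 2*30*19)) = -68*(364 + (11 + 1140)) = -68*(364 + 1151) = -68*1515 = -103020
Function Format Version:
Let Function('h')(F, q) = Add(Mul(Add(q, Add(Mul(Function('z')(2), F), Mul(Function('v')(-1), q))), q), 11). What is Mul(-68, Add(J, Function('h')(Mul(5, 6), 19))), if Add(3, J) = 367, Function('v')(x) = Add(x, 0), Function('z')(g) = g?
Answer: -103020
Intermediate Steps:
Function('v')(x) = x
J = 364 (J = Add(-3, 367) = 364)
Function('h')(F, q) = Add(11, Mul(2, F, q)) (Function('h')(F, q) = Add(Mul(Add(q, Add(Mul(2, F), Mul(-1, q))), q), 11) = Add(Mul(Add(q, Add(Mul(-1, q), Mul(2, F))), q), 11) = Add(Mul(Mul(2, F), q), 11) = Add(Mul(2, F, q), 11) = Add(11, Mul(2, F, q)))
Mul(-68, Add(J, Function('h')(Mul(5, 6), 19))) = Mul(-68, Add(364, Add(11, Mul(2, Mul(5, 6), 19)))) = Mul(-68, Add(364, Add(11, Mul(2, 30, 19)))) = Mul(-68, Add(364, Add(11, 1140))) = Mul(-68, Add(364, 1151)) = Mul(-68, 1515) = -103020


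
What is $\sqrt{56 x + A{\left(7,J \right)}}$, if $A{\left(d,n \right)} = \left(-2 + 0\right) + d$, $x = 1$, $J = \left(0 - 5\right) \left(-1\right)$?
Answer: $\sqrt{61} \approx 7.8102$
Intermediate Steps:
$J = 5$ ($J = \left(-5\right) \left(-1\right) = 5$)
$A{\left(d,n \right)} = -2 + d$
$\sqrt{56 x + A{\left(7,J \right)}} = \sqrt{56 \cdot 1 + \left(-2 + 7\right)} = \sqrt{56 + 5} = \sqrt{61}$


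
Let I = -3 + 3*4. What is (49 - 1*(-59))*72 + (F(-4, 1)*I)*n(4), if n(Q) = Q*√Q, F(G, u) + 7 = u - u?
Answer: 7272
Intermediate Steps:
F(G, u) = -7 (F(G, u) = -7 + (u - u) = -7 + 0 = -7)
I = 9 (I = -3 + 12 = 9)
n(Q) = Q^(3/2)
(49 - 1*(-59))*72 + (F(-4, 1)*I)*n(4) = (49 - 1*(-59))*72 + (-7*9)*4^(3/2) = (49 + 59)*72 - 63*8 = 108*72 - 504 = 7776 - 504 = 7272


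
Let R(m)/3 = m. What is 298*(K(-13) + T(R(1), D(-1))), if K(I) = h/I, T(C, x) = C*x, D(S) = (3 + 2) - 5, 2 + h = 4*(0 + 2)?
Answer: -1788/13 ≈ -137.54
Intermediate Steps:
R(m) = 3*m
h = 6 (h = -2 + 4*(0 + 2) = -2 + 4*2 = -2 + 8 = 6)
D(S) = 0 (D(S) = 5 - 5 = 0)
K(I) = 6/I
298*(K(-13) + T(R(1), D(-1))) = 298*(6/(-13) + (3*1)*0) = 298*(6*(-1/13) + 3*0) = 298*(-6/13 + 0) = 298*(-6/13) = -1788/13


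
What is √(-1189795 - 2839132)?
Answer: 7*I*√82223 ≈ 2007.2*I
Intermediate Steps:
√(-1189795 - 2839132) = √(-4028927) = 7*I*√82223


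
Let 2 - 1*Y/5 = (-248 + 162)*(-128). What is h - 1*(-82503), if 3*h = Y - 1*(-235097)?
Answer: 427576/3 ≈ 1.4253e+5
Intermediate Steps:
Y = -55030 (Y = 10 - 5*(-248 + 162)*(-128) = 10 - (-430)*(-128) = 10 - 5*11008 = 10 - 55040 = -55030)
h = 180067/3 (h = (-55030 - 1*(-235097))/3 = (-55030 + 235097)/3 = (⅓)*180067 = 180067/3 ≈ 60022.)
h - 1*(-82503) = 180067/3 - 1*(-82503) = 180067/3 + 82503 = 427576/3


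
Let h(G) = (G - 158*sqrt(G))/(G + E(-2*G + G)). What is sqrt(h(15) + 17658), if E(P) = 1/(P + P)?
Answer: 2*sqrt(890018127 - 532065*sqrt(15))/449 ≈ 132.73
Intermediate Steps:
E(P) = 1/(2*P)
h(G) = (G - 158*sqrt(G))/(G - 1/(2*G)) (h(G) = (G - 158*sqrt(G))/(G + 1/(2*(-2*G + G))) = (G - 158*sqrt(G))/(G + 1/(2*((-G)))) = (G - 158*sqrt(G))/(G + (-1/G)/2) = (G - 158*sqrt(G))/(G - 1/(2*G)))
sqrt(h(15) + 17658) = sqrt(2*(15**2 - 2370*sqrt(15))/(-1 + 2*15**2) + 17658) = sqrt(2*(225 - 2370*sqrt(15))/(-1 + 2*225) + 17658) = sqrt(2*(225 - 2370*sqrt(15))/(-1 + 450) + 17658) = sqrt(2*(225 - 2370*sqrt(15))/449 + 17658) = sqrt(2*(1/449)*(225 - 2370*sqrt(15)) + 17658) = sqrt((450/449 - 4740*sqrt(15)/449) + 17658) = sqrt(7928892/449 - 4740*sqrt(15)/449)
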